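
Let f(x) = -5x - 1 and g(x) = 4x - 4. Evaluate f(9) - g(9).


f(9) = -46
g(9) = 32
Difference = -78

-78


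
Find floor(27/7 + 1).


27/7 = 3.8571
3.8571 + 1 = 4.8571
floor(4.8571) = 4

4


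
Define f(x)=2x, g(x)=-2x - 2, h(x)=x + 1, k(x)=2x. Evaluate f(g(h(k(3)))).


k(3) = 6
h(6) = 7
g(7) = -16
f(-16) = -32

-32


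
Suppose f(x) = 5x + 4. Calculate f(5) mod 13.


f(5) = 29
29 mod 13 = 3

3


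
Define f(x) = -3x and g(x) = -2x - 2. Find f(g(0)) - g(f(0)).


f(g(0)) = 6
g(f(0)) = -2
Difference = 8

8


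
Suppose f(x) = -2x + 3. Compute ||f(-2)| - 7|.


f(-2) = 7
|7| = 7
|7 - 7| = 0

0


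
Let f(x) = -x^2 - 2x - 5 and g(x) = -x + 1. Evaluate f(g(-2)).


g(-2) = 3
f(3) = (-1)*(3)^2 - 2*(3) - 5 = -20

-20


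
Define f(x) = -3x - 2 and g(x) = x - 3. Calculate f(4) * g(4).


f(4) = -14
g(4) = 1
Product = -14

-14


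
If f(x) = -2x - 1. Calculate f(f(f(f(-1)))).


f(-1) = 1
f(1) = -3
f(-3) = 5
f(5) = -11

-11


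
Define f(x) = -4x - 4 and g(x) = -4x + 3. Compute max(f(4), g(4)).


f(4) = -20
g(4) = -13
max = -13

-13


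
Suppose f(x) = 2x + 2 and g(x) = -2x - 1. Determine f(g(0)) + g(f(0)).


-5


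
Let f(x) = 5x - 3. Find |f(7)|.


32


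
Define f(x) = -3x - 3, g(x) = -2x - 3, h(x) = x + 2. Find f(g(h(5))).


h(5) = 7
g(7) = -17
f(-17) = 48

48


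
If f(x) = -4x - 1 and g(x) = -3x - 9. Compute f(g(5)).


g(5) = -24
f(-24) = 95

95


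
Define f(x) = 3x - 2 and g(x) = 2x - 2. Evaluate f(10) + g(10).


f(10) = 28
g(10) = 18
Sum = 46

46


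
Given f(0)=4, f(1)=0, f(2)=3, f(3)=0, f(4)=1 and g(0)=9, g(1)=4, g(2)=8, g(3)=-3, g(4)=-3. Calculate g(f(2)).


f(2) = 3
g(3) = -3

-3


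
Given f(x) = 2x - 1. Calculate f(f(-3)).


f(-3) = -7
f(-7) = -15

-15


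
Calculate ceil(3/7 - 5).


3/7 = 0.4286
0.4286 - 5 = -4.5714
ceil(-4.5714) = -4

-4


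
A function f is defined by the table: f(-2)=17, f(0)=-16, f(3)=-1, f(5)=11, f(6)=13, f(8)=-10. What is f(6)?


Reading from the table at x = 6

13


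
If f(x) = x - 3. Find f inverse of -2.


Solve x - 3 = -2
x = (-2 + 3) / 1 = 1

1


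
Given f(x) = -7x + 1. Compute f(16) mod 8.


1


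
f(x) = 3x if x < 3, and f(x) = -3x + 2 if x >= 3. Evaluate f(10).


10 satisfies x >= 3
f(10) = -28

-28


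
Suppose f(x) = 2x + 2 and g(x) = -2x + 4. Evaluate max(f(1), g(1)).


f(1) = 4
g(1) = 2
max = 4

4


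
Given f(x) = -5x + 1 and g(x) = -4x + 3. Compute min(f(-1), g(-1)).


f(-1) = 6
g(-1) = 7
min = 6

6


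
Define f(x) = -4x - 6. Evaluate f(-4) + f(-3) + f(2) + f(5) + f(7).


f(-4) = 10
f(-3) = 6
f(2) = -14
f(5) = -26
f(7) = -34
Sum = -58

-58


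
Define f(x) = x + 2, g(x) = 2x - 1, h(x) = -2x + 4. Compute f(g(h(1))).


h(1) = 2
g(2) = 3
f(3) = 5

5


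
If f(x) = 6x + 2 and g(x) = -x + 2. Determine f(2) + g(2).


f(2) = 14
g(2) = 0
Sum = 14

14


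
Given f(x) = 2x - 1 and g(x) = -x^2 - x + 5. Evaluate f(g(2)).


g(2) = -1
f(-1) = -3

-3


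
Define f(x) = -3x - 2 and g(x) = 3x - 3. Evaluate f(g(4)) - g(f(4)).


16


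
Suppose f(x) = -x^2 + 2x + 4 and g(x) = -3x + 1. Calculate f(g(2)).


g(2) = -5
f(-5) = (-1)*(-5)^2 + 2*(-5) + 4 = -31

-31


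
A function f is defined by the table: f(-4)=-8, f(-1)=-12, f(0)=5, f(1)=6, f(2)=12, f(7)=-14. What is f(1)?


Reading from the table at x = 1

6


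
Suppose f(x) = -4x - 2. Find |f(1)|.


f(1) = -6
|-6| = 6

6


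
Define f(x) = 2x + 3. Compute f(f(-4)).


f(-4) = -5
f(-5) = -7

-7


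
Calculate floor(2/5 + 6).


2/5 = 0.4
0.4 + 6 = 6.4
floor(6.4) = 6

6


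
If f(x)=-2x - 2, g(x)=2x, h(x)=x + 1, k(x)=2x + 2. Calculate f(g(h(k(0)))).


k(0) = 2
h(2) = 3
g(3) = 6
f(6) = -14

-14


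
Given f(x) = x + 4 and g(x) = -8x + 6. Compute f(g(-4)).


g(-4) = 38
f(38) = 42

42


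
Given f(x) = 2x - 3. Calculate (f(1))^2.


f(1) = -1
(-1)^2 = 1

1


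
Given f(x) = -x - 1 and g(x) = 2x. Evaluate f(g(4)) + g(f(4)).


f(g(4)) = -9
g(f(4)) = -10
Sum = -19

-19


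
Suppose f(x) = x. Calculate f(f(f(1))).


f(1) = 1
f(1) = 1
f(1) = 1

1


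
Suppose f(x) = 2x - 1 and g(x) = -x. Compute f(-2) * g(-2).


f(-2) = -5
g(-2) = 2
Product = -10

-10


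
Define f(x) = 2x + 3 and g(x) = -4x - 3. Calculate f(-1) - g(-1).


f(-1) = 1
g(-1) = 1
Difference = 0

0


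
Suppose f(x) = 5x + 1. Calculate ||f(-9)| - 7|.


f(-9) = -44
|-44| = 44
|44 - 7| = 37

37


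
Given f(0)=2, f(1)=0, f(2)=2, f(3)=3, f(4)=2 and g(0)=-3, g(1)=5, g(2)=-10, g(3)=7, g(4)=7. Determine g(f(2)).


f(2) = 2
g(2) = -10

-10


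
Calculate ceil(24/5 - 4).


24/5 = 4.8
4.8 - 4 = 0.8
ceil(0.8) = 1

1


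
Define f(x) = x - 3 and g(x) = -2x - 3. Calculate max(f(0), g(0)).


-3


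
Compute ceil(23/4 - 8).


23/4 = 5.75
5.75 - 8 = -2.25
ceil(-2.25) = -2

-2


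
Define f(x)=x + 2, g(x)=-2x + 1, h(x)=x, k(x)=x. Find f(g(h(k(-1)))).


k(-1) = -1
h(-1) = -1
g(-1) = 3
f(3) = 5

5


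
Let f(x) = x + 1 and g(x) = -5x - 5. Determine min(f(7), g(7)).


f(7) = 8
g(7) = -40
min = -40

-40


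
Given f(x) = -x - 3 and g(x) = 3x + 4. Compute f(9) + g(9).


f(9) = -12
g(9) = 31
Sum = 19

19


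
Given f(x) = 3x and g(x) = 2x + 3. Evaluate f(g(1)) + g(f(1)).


24


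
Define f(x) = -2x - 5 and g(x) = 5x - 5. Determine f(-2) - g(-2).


f(-2) = -1
g(-2) = -15
Difference = 14

14


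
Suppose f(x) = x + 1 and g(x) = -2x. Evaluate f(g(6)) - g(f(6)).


3


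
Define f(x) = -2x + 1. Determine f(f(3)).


f(3) = -5
f(-5) = 11

11


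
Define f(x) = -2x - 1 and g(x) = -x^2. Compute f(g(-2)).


7


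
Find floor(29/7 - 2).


29/7 = 4.1429
4.1429 - 2 = 2.1429
floor(2.1429) = 2

2


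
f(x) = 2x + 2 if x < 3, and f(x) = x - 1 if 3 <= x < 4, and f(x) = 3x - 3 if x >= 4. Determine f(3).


3 satisfies 3 <= x < 4
f(3) = 2

2


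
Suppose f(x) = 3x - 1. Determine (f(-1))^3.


-64


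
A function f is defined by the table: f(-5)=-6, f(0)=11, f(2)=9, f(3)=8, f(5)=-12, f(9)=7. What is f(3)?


Reading from the table at x = 3

8


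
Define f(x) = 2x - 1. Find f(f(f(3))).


f(3) = 5
f(5) = 9
f(9) = 17

17


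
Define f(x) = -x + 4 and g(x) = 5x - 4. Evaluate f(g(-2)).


g(-2) = -14
f(-14) = 18

18


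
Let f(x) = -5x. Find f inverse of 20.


-4


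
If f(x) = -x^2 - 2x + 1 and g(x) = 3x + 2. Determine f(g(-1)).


2


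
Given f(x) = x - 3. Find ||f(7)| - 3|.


1


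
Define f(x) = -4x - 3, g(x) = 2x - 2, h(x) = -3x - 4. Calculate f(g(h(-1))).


h(-1) = -1
g(-1) = -4
f(-4) = 13

13


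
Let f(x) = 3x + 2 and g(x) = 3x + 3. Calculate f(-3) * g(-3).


f(-3) = -7
g(-3) = -6
Product = 42

42


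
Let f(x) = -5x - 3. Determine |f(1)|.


f(1) = -8
|-8| = 8

8


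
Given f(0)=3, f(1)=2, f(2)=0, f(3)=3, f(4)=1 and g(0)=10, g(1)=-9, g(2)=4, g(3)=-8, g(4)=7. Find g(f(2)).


f(2) = 0
g(0) = 10

10


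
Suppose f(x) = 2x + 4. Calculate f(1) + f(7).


f(1) = 6
f(7) = 18
Sum = 24

24


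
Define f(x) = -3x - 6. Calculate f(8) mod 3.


f(8) = -30
-30 mod 3 = 0

0


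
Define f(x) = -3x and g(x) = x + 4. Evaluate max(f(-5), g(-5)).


f(-5) = 15
g(-5) = -1
max = 15

15


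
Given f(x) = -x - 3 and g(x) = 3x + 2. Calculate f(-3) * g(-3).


f(-3) = 0
g(-3) = -7
Product = 0

0


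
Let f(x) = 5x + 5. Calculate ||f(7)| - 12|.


f(7) = 40
|40| = 40
|40 - 12| = 28

28


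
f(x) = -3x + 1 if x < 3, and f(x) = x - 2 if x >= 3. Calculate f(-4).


-4 satisfies x < 3
f(-4) = 13

13


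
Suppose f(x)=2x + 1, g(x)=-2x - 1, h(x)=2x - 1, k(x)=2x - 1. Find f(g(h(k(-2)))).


43


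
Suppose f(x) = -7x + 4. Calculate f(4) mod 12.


f(4) = -24
-24 mod 12 = 0

0


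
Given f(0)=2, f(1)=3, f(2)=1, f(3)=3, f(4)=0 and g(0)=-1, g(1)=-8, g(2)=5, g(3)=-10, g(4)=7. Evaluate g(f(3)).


f(3) = 3
g(3) = -10

-10


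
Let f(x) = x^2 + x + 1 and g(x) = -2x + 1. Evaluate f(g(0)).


3


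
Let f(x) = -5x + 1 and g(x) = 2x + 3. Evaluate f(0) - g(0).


f(0) = 1
g(0) = 3
Difference = -2

-2


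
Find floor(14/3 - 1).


14/3 = 4.6667
4.6667 - 1 = 3.6667
floor(3.6667) = 3

3


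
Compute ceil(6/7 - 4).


-3


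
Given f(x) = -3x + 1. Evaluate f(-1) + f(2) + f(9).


f(-1) = 4
f(2) = -5
f(9) = -26
Sum = -27

-27


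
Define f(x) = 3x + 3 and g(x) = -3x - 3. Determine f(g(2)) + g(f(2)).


f(g(2)) = -24
g(f(2)) = -30
Sum = -54

-54


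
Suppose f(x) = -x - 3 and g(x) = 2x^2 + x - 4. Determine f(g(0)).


g(0) = -4
f(-4) = 1

1


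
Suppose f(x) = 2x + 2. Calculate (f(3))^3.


f(3) = 8
(8)^3 = 512

512


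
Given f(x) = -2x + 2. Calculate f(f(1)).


f(1) = 0
f(0) = 2

2


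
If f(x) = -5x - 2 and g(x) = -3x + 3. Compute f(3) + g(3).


f(3) = -17
g(3) = -6
Sum = -23

-23


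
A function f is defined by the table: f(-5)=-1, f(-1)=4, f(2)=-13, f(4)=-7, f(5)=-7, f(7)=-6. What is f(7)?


-6


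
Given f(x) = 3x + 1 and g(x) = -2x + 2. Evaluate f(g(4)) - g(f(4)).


f(g(4)) = -17
g(f(4)) = -24
Difference = 7

7


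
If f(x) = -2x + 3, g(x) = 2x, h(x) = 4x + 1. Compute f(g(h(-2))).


h(-2) = -7
g(-7) = -14
f(-14) = 31

31


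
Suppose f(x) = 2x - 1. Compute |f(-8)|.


f(-8) = -17
|-17| = 17

17


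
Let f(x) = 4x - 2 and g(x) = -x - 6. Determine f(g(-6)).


g(-6) = 0
f(0) = -2

-2


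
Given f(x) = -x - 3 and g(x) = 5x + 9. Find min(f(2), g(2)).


f(2) = -5
g(2) = 19
min = -5

-5


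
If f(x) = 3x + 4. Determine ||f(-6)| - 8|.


f(-6) = -14
|-14| = 14
|14 - 8| = 6

6


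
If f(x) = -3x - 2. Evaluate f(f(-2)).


-14


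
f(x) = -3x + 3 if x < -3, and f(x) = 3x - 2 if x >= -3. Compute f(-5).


18


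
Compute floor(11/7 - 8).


11/7 = 1.5714
1.5714 - 8 = -6.4286
floor(-6.4286) = -7

-7


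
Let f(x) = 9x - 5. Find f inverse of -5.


Solve 9x - 5 = -5
x = (-5 + 5) / 9 = 0

0


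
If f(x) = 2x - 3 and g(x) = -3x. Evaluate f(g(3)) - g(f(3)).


-12


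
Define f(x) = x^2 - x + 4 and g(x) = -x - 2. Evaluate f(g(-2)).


g(-2) = 0
f(0) = 1*(0)^2 - 1*(0) + 4 = 4

4


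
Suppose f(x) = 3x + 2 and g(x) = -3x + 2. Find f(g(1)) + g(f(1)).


f(g(1)) = -1
g(f(1)) = -13
Sum = -14

-14


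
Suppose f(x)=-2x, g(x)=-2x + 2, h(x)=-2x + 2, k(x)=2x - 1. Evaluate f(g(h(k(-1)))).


k(-1) = -3
h(-3) = 8
g(8) = -14
f(-14) = 28

28


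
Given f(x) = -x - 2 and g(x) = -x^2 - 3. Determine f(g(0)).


1


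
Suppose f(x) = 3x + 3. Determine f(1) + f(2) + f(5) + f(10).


f(1) = 6
f(2) = 9
f(5) = 18
f(10) = 33
Sum = 66

66


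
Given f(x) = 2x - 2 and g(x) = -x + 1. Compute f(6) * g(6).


f(6) = 10
g(6) = -5
Product = -50

-50


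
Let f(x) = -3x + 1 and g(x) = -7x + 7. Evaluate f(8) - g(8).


f(8) = -23
g(8) = -49
Difference = 26

26


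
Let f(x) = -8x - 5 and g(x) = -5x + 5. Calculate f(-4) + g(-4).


52


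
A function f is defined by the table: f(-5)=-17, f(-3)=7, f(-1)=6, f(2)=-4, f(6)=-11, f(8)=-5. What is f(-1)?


Reading from the table at x = -1

6


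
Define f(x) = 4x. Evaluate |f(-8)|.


f(-8) = -32
|-32| = 32

32


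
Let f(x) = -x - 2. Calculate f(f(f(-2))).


0


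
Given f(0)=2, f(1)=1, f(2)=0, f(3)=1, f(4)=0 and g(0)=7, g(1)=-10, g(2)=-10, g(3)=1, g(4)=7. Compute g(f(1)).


f(1) = 1
g(1) = -10

-10


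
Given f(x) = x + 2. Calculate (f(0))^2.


f(0) = 2
(2)^2 = 4

4


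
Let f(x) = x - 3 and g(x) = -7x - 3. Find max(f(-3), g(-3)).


18


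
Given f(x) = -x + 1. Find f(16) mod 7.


f(16) = -15
-15 mod 7 = 6

6


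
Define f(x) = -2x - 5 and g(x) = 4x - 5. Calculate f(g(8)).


g(8) = 27
f(27) = -59

-59


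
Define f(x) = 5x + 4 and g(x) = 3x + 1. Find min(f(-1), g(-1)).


f(-1) = -1
g(-1) = -2
min = -2

-2


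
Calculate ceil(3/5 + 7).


8


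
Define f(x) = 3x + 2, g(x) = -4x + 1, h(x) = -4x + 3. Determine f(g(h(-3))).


-175


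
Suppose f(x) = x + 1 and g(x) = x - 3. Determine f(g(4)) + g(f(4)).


f(g(4)) = 2
g(f(4)) = 2
Sum = 4

4


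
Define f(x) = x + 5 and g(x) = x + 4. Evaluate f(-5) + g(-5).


-1


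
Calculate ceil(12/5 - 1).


12/5 = 2.4
2.4 - 1 = 1.4
ceil(1.4) = 2

2


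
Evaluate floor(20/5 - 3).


1


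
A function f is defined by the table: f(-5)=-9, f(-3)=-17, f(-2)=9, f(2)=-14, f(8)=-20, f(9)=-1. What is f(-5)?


Reading from the table at x = -5

-9


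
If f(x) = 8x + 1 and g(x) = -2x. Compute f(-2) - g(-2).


f(-2) = -15
g(-2) = 4
Difference = -19

-19


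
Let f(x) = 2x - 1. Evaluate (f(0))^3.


f(0) = -1
(-1)^3 = -1

-1


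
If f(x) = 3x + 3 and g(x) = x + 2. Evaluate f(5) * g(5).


f(5) = 18
g(5) = 7
Product = 126

126


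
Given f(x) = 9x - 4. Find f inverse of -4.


Solve 9x - 4 = -4
x = (-4 + 4) / 9 = 0

0


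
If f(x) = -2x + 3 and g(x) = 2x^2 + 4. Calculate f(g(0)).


-5


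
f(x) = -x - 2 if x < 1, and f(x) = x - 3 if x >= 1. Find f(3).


3 satisfies x >= 1
f(3) = 0

0


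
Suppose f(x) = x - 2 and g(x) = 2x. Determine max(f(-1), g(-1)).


f(-1) = -3
g(-1) = -2
max = -2

-2


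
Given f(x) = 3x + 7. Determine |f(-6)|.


f(-6) = -11
|-11| = 11

11


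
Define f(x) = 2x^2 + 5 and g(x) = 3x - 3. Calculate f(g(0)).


g(0) = -3
f(-3) = 2*(-3)^2 + 5 = 23

23


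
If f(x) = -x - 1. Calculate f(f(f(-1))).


f(-1) = 0
f(0) = -1
f(-1) = 0

0


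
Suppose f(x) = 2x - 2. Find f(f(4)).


10


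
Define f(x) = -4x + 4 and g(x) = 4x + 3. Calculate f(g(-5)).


g(-5) = -17
f(-17) = 72

72


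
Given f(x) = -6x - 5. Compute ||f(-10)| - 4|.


f(-10) = 55
|55| = 55
|55 - 4| = 51

51


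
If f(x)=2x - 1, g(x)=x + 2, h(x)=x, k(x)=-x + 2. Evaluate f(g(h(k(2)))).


3


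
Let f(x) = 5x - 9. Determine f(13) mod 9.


f(13) = 56
56 mod 9 = 2

2


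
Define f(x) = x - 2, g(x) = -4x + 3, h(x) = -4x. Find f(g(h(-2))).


h(-2) = 8
g(8) = -29
f(-29) = -31

-31


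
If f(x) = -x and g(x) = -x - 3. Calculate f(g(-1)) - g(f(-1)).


f(g(-1)) = 2
g(f(-1)) = -4
Difference = 6

6


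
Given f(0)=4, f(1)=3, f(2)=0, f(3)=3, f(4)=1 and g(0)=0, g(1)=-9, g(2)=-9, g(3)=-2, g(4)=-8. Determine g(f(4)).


f(4) = 1
g(1) = -9

-9


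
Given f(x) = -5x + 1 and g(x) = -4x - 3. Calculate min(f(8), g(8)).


f(8) = -39
g(8) = -35
min = -39

-39


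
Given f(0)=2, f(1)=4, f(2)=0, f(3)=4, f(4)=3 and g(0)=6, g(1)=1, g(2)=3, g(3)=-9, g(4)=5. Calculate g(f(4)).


f(4) = 3
g(3) = -9

-9


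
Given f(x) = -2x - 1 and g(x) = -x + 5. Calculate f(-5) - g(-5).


f(-5) = 9
g(-5) = 10
Difference = -1

-1


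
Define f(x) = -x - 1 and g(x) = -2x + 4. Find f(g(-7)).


g(-7) = 18
f(18) = -19

-19


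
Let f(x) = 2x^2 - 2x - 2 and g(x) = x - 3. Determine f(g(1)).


g(1) = -2
f(-2) = 2*(-2)^2 - 2*(-2) - 2 = 10

10


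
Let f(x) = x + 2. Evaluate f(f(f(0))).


f(0) = 2
f(2) = 4
f(4) = 6

6


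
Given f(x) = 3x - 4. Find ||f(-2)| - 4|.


f(-2) = -10
|-10| = 10
|10 - 4| = 6

6


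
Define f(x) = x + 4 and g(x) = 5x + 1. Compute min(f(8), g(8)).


f(8) = 12
g(8) = 41
min = 12

12


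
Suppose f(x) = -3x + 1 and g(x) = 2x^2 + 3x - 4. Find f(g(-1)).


16


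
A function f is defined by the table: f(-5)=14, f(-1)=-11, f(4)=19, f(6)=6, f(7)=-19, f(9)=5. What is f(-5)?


Reading from the table at x = -5

14


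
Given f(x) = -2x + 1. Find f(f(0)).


f(0) = 1
f(1) = -1

-1


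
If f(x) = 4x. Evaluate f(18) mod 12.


0


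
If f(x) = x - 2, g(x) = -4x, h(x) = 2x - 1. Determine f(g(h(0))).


h(0) = -1
g(-1) = 4
f(4) = 2

2


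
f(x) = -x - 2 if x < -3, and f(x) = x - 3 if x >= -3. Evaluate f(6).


6 satisfies x >= -3
f(6) = 3

3


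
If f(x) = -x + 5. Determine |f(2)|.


f(2) = 3
|3| = 3

3


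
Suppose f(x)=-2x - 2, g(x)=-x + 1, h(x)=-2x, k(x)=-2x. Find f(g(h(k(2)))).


k(2) = -4
h(-4) = 8
g(8) = -7
f(-7) = 12

12


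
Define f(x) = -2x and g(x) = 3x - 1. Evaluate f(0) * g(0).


f(0) = 0
g(0) = -1
Product = 0

0


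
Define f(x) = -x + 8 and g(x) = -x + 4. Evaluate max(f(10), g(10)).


f(10) = -2
g(10) = -6
max = -2

-2


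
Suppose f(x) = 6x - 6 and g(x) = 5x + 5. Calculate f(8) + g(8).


f(8) = 42
g(8) = 45
Sum = 87

87


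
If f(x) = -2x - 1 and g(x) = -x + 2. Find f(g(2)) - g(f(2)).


-8


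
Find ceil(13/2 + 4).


11


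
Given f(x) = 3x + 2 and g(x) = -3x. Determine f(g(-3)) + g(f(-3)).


f(g(-3)) = 29
g(f(-3)) = 21
Sum = 50

50


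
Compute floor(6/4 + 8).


6/4 = 1.5
1.5 + 8 = 9.5
floor(9.5) = 9

9


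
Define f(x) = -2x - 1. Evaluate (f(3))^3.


f(3) = -7
(-7)^3 = -343

-343


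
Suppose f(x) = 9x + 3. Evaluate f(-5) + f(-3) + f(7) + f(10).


f(-5) = -42
f(-3) = -24
f(7) = 66
f(10) = 93
Sum = 93

93


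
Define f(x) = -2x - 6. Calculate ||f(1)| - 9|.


f(1) = -8
|-8| = 8
|8 - 9| = 1

1


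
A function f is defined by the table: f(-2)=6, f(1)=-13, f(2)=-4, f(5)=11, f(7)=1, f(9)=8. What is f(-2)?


Reading from the table at x = -2

6


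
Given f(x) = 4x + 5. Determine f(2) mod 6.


f(2) = 13
13 mod 6 = 1

1


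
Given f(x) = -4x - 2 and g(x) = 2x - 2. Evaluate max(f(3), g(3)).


f(3) = -14
g(3) = 4
max = 4

4


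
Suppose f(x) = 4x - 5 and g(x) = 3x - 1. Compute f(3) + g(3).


f(3) = 7
g(3) = 8
Sum = 15

15


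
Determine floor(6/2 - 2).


1


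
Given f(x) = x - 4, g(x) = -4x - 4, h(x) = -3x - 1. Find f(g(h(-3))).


h(-3) = 8
g(8) = -36
f(-36) = -40

-40


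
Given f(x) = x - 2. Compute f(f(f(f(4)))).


f(4) = 2
f(2) = 0
f(0) = -2
f(-2) = -4

-4


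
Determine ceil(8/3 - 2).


1


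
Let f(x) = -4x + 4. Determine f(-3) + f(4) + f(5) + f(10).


f(-3) = 16
f(4) = -12
f(5) = -16
f(10) = -36
Sum = -48

-48


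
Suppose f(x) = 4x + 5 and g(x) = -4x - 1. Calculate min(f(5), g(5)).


-21


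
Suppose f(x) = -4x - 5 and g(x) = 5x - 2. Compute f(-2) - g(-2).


f(-2) = 3
g(-2) = -12
Difference = 15

15


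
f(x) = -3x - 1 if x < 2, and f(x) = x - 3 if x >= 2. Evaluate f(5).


2


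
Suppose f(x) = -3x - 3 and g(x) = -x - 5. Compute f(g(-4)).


g(-4) = -1
f(-1) = 0

0


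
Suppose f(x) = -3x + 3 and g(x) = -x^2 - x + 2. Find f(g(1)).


g(1) = 0
f(0) = 3

3


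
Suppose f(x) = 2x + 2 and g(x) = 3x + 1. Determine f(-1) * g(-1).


f(-1) = 0
g(-1) = -2
Product = 0

0


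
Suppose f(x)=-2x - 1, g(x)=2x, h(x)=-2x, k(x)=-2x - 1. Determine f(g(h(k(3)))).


k(3) = -7
h(-7) = 14
g(14) = 28
f(28) = -57

-57


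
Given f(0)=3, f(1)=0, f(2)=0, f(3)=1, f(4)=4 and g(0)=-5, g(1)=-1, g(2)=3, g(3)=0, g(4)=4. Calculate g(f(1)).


f(1) = 0
g(0) = -5

-5


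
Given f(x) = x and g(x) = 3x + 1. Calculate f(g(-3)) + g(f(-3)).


f(g(-3)) = -8
g(f(-3)) = -8
Sum = -16

-16


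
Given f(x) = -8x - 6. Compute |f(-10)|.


f(-10) = 74
|74| = 74

74


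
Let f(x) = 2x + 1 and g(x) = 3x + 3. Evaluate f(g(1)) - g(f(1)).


f(g(1)) = 13
g(f(1)) = 12
Difference = 1

1


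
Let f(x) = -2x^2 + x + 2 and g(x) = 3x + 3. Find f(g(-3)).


g(-3) = -6
f(-6) = (-2)*(-6)^2 + 1*(-6) + 2 = -76

-76


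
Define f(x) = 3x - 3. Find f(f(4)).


f(4) = 9
f(9) = 24

24


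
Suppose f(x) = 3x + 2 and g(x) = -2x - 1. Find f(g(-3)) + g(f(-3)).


f(g(-3)) = 17
g(f(-3)) = 13
Sum = 30

30


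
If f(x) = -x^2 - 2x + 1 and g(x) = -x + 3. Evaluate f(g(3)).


g(3) = 0
f(0) = (-1)*(0)^2 - 2*(0) + 1 = 1

1


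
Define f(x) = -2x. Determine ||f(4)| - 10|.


f(4) = -8
|-8| = 8
|8 - 10| = 2

2


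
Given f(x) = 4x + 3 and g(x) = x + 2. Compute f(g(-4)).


g(-4) = -2
f(-2) = -5

-5


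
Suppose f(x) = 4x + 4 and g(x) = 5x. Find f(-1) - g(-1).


5


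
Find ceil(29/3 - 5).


29/3 = 9.6667
9.6667 - 5 = 4.6667
ceil(4.6667) = 5

5


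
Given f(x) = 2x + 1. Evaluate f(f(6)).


f(6) = 13
f(13) = 27

27


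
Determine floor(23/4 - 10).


23/4 = 5.75
5.75 - 10 = -4.25
floor(-4.25) = -5

-5


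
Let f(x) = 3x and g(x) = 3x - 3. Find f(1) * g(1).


f(1) = 3
g(1) = 0
Product = 0

0


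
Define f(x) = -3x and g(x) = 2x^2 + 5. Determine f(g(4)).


g(4) = 37
f(37) = -111

-111


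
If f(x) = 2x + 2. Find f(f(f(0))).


f(0) = 2
f(2) = 6
f(6) = 14

14


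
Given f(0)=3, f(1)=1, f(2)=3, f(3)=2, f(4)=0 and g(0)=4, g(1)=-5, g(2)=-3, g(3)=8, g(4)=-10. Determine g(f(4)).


4


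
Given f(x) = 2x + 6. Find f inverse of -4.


Solve 2x + 6 = -4
x = (-4 - 6) / 2 = -5

-5


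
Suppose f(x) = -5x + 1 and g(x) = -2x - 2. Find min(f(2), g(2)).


f(2) = -9
g(2) = -6
min = -9

-9


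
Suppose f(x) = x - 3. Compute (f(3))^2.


f(3) = 0
(0)^2 = 0

0


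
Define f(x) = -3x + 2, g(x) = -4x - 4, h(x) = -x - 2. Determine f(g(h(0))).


h(0) = -2
g(-2) = 4
f(4) = -10

-10


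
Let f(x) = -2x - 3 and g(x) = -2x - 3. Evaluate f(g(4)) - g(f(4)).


f(g(4)) = 19
g(f(4)) = 19
Difference = 0

0


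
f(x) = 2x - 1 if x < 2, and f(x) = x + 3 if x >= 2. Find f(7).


7 satisfies x >= 2
f(7) = 10

10


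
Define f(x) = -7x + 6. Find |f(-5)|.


41


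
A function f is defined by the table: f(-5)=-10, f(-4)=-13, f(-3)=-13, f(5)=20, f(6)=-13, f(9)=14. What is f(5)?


20


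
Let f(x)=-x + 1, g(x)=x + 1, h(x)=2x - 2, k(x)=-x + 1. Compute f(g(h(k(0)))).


k(0) = 1
h(1) = 0
g(0) = 1
f(1) = 0

0


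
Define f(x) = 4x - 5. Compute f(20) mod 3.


f(20) = 75
75 mod 3 = 0

0


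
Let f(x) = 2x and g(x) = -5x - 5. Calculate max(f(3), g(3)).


f(3) = 6
g(3) = -20
max = 6

6


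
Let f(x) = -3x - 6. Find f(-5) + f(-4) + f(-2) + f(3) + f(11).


f(-5) = 9
f(-4) = 6
f(-2) = 0
f(3) = -15
f(11) = -39
Sum = -39

-39


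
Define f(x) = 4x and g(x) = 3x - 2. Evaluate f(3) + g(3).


19


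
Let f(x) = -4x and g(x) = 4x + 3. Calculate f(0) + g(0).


f(0) = 0
g(0) = 3
Sum = 3

3


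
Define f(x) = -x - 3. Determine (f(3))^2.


f(3) = -6
(-6)^2 = 36

36


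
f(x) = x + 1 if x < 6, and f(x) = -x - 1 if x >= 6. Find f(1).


1 satisfies x < 6
f(1) = 2

2


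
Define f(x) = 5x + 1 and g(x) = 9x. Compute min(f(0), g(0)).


f(0) = 1
g(0) = 0
min = 0

0


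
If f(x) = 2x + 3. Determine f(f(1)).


f(1) = 5
f(5) = 13

13


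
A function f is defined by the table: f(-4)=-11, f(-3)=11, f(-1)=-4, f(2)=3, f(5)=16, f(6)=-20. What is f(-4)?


Reading from the table at x = -4

-11


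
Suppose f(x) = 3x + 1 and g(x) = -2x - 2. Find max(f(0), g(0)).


f(0) = 1
g(0) = -2
max = 1

1


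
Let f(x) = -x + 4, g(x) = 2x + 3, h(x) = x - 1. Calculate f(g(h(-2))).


h(-2) = -3
g(-3) = -3
f(-3) = 7

7


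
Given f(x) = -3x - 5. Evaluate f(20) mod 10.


5


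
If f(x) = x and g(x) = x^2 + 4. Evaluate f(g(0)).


g(0) = 4
f(4) = 4

4


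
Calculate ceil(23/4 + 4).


23/4 = 5.75
5.75 + 4 = 9.75
ceil(9.75) = 10

10


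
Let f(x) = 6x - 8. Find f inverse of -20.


Solve 6x - 8 = -20
x = (-20 + 8) / 6 = -2

-2


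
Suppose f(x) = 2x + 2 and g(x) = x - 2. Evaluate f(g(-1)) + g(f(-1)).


f(g(-1)) = -4
g(f(-1)) = -2
Sum = -6

-6


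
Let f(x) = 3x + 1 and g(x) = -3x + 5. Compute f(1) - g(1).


2


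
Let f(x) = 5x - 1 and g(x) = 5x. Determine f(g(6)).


g(6) = 30
f(30) = 149

149


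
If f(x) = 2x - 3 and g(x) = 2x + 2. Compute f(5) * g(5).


f(5) = 7
g(5) = 12
Product = 84

84


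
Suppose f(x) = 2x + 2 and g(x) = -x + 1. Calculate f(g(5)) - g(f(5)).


f(g(5)) = -6
g(f(5)) = -11
Difference = 5

5


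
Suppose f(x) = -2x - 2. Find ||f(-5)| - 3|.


f(-5) = 8
|8| = 8
|8 - 3| = 5

5


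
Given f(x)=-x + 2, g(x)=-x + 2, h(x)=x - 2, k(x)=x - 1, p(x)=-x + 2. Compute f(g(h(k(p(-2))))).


p(-2) = 4
k(4) = 3
h(3) = 1
g(1) = 1
f(1) = 1

1


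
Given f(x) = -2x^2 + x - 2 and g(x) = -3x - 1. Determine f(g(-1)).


-8


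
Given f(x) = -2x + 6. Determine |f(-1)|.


f(-1) = 8
|8| = 8

8


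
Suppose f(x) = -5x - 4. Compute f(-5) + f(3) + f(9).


f(-5) = 21
f(3) = -19
f(9) = -49
Sum = -47

-47


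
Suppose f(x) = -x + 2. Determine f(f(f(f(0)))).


f(0) = 2
f(2) = 0
f(0) = 2
f(2) = 0

0


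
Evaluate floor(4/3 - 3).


4/3 = 1.3333
1.3333 - 3 = -1.6667
floor(-1.6667) = -2

-2


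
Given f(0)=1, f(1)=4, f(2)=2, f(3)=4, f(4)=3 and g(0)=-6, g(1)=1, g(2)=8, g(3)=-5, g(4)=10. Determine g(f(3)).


f(3) = 4
g(4) = 10

10


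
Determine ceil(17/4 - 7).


-2


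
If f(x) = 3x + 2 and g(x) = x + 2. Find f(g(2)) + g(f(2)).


f(g(2)) = 14
g(f(2)) = 10
Sum = 24

24


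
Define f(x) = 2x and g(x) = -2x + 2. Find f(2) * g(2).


-8


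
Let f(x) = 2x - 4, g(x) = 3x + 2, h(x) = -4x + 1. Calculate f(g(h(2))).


h(2) = -7
g(-7) = -19
f(-19) = -42

-42


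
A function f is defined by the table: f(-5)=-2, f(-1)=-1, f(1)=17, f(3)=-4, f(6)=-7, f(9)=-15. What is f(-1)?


Reading from the table at x = -1

-1


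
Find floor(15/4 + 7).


10


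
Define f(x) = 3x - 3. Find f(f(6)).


f(6) = 15
f(15) = 42

42


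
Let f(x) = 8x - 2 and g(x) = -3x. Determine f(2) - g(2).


f(2) = 14
g(2) = -6
Difference = 20

20


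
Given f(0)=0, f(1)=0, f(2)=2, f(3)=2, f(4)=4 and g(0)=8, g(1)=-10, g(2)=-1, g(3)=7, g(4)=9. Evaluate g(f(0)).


f(0) = 0
g(0) = 8

8


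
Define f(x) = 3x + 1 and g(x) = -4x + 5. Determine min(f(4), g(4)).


-11


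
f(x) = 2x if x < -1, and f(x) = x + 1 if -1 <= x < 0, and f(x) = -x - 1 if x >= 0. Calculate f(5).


5 satisfies x >= 0
f(5) = -6

-6


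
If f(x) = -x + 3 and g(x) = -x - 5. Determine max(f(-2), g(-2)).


f(-2) = 5
g(-2) = -3
max = 5

5


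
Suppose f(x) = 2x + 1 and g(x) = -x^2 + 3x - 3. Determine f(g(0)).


g(0) = -3
f(-3) = -5

-5


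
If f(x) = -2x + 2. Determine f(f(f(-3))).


30


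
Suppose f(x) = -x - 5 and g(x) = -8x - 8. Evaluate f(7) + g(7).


f(7) = -12
g(7) = -64
Sum = -76

-76


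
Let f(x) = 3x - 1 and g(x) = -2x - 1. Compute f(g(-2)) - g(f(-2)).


f(g(-2)) = 8
g(f(-2)) = 13
Difference = -5

-5


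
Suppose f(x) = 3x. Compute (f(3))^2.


f(3) = 9
(9)^2 = 81

81


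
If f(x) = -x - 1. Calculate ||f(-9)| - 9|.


f(-9) = 8
|8| = 8
|8 - 9| = 1

1


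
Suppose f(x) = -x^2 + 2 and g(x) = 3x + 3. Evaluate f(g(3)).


-142


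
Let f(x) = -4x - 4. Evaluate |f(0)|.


f(0) = -4
|-4| = 4

4


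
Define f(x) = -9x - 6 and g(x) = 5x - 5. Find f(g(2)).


-51


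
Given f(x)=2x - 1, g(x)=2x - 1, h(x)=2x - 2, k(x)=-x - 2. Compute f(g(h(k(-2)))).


k(-2) = 0
h(0) = -2
g(-2) = -5
f(-5) = -11

-11


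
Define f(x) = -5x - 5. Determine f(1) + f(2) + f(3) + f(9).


f(1) = -10
f(2) = -15
f(3) = -20
f(9) = -50
Sum = -95

-95


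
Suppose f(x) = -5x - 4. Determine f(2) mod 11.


f(2) = -14
-14 mod 11 = 8

8


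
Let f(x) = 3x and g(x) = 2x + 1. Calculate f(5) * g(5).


f(5) = 15
g(5) = 11
Product = 165

165


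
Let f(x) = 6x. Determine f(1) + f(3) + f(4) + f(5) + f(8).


f(1) = 6
f(3) = 18
f(4) = 24
f(5) = 30
f(8) = 48
Sum = 126

126


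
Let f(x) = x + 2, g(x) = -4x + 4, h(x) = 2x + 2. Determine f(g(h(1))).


h(1) = 4
g(4) = -12
f(-12) = -10

-10


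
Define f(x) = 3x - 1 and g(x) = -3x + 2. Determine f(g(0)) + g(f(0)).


f(g(0)) = 5
g(f(0)) = 5
Sum = 10

10


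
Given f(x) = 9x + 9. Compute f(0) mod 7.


f(0) = 9
9 mod 7 = 2

2


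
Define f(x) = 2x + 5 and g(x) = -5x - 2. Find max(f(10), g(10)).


f(10) = 25
g(10) = -52
max = 25

25


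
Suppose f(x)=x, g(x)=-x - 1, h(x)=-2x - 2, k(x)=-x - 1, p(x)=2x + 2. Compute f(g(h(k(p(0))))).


p(0) = 2
k(2) = -3
h(-3) = 4
g(4) = -5
f(-5) = -5

-5


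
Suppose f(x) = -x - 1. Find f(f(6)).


f(6) = -7
f(-7) = 6

6


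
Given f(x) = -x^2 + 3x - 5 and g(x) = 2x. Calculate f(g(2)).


g(2) = 4
f(4) = (-1)*(4)^2 + 3*(4) - 5 = -9

-9


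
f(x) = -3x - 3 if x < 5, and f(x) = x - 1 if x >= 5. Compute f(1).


1 satisfies x < 5
f(1) = -6

-6


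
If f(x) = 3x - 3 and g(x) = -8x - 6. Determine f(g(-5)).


99


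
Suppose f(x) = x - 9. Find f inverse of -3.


Solve x - 9 = -3
x = (-3 + 9) / 1 = 6

6


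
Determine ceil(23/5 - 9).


23/5 = 4.6
4.6 - 9 = -4.4
ceil(-4.4) = -4

-4


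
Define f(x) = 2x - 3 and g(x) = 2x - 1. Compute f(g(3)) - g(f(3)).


f(g(3)) = 7
g(f(3)) = 5
Difference = 2

2


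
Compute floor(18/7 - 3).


18/7 = 2.5714
2.5714 - 3 = -0.4286
floor(-0.4286) = -1

-1


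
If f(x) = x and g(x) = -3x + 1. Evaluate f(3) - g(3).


11


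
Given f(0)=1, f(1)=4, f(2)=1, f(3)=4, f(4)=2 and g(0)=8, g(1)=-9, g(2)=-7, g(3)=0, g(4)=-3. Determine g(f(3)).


f(3) = 4
g(4) = -3

-3


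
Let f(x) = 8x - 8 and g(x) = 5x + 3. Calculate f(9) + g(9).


f(9) = 64
g(9) = 48
Sum = 112

112


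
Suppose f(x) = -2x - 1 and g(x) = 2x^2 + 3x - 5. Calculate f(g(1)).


g(1) = 0
f(0) = -1

-1


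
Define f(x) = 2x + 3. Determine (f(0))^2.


f(0) = 3
(3)^2 = 9

9


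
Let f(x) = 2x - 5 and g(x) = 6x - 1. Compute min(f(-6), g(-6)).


f(-6) = -17
g(-6) = -37
min = -37

-37


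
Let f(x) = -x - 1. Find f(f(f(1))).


f(1) = -2
f(-2) = 1
f(1) = -2

-2


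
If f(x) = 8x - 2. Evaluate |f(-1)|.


f(-1) = -10
|-10| = 10

10


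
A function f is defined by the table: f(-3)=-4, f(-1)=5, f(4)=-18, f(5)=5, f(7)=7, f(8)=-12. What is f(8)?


-12


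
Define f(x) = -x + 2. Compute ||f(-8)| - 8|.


f(-8) = 10
|10| = 10
|10 - 8| = 2

2


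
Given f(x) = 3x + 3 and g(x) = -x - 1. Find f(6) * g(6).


f(6) = 21
g(6) = -7
Product = -147

-147


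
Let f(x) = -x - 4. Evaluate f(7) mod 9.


f(7) = -11
-11 mod 9 = 7

7


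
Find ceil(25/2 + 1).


25/2 = 12.5
12.5 + 1 = 13.5
ceil(13.5) = 14

14


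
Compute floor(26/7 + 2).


5


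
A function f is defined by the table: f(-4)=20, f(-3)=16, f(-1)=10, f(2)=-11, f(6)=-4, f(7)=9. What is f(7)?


Reading from the table at x = 7

9


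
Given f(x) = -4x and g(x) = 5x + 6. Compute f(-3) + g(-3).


f(-3) = 12
g(-3) = -9
Sum = 3

3


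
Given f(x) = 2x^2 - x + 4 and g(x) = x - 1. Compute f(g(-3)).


g(-3) = -4
f(-4) = 2*(-4)^2 - 1*(-4) + 4 = 40

40


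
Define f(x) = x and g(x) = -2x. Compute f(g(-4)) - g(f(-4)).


f(g(-4)) = 8
g(f(-4)) = 8
Difference = 0

0


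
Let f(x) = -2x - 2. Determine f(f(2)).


f(2) = -6
f(-6) = 10

10


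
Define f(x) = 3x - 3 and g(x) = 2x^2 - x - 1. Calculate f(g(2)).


12


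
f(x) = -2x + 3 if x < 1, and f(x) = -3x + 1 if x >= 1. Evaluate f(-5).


-5 satisfies x < 1
f(-5) = 13

13


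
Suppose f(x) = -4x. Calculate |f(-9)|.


f(-9) = 36
|36| = 36

36


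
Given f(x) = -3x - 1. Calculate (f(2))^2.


f(2) = -7
(-7)^2 = 49

49


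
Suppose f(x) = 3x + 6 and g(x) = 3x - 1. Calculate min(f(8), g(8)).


f(8) = 30
g(8) = 23
min = 23

23


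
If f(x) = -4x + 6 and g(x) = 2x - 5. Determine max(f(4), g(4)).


3


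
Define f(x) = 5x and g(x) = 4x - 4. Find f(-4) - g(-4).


f(-4) = -20
g(-4) = -20
Difference = 0

0


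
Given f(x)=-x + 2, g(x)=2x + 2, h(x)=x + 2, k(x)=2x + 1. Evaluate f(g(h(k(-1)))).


k(-1) = -1
h(-1) = 1
g(1) = 4
f(4) = -2

-2


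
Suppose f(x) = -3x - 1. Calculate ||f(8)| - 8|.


17


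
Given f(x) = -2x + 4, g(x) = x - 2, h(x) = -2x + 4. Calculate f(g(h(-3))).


-12


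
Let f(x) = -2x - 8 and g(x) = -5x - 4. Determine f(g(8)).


g(8) = -44
f(-44) = 80

80


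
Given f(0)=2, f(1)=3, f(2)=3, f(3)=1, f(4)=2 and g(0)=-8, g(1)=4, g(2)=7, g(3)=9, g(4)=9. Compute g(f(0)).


7


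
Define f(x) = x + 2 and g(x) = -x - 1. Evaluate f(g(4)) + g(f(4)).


f(g(4)) = -3
g(f(4)) = -7
Sum = -10

-10


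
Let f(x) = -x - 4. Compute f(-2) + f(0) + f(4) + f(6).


f(-2) = -2
f(0) = -4
f(4) = -8
f(6) = -10
Sum = -24

-24


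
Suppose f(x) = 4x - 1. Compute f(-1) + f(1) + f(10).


37


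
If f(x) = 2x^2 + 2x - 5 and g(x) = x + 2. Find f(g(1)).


g(1) = 3
f(3) = 2*(3)^2 + 2*(3) - 5 = 19

19


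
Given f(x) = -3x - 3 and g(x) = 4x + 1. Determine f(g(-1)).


g(-1) = -3
f(-3) = 6

6


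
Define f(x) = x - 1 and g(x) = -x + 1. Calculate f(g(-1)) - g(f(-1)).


f(g(-1)) = 1
g(f(-1)) = 3
Difference = -2

-2


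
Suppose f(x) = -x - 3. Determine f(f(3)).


f(3) = -6
f(-6) = 3

3


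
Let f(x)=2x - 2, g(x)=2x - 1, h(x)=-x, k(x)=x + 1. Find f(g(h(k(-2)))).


k(-2) = -1
h(-1) = 1
g(1) = 1
f(1) = 0

0


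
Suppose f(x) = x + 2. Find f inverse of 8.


Solve x + 2 = 8
x = (8 - 2) / 1 = 6

6


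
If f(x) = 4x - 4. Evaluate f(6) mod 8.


f(6) = 20
20 mod 8 = 4

4


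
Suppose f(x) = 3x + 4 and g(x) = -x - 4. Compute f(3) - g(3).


f(3) = 13
g(3) = -7
Difference = 20

20


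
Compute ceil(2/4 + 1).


2/4 = 0.5
0.5 + 1 = 1.5
ceil(1.5) = 2

2


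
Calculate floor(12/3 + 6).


12/3 = 4
4 + 6 = 10
floor(10) = 10

10


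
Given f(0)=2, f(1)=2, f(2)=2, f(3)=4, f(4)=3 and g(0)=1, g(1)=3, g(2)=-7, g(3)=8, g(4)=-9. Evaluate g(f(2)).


-7


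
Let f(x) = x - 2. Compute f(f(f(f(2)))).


f(2) = 0
f(0) = -2
f(-2) = -4
f(-4) = -6

-6


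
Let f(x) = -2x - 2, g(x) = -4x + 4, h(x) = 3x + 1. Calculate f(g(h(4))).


h(4) = 13
g(13) = -48
f(-48) = 94

94


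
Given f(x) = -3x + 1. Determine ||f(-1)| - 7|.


f(-1) = 4
|4| = 4
|4 - 7| = 3

3


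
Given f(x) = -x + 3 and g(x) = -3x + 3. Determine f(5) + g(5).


f(5) = -2
g(5) = -12
Sum = -14

-14


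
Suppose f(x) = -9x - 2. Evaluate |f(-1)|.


f(-1) = 7
|7| = 7

7


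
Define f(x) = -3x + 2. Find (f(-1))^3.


f(-1) = 5
(5)^3 = 125

125


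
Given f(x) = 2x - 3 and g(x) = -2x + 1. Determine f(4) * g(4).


-35


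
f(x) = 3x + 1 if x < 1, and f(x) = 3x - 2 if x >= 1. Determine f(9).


9 satisfies x >= 1
f(9) = 25

25


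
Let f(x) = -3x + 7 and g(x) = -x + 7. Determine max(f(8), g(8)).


f(8) = -17
g(8) = -1
max = -1

-1


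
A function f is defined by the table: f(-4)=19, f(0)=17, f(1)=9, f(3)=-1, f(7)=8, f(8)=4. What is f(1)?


Reading from the table at x = 1

9


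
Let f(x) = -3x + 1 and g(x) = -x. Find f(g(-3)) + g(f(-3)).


f(g(-3)) = -8
g(f(-3)) = -10
Sum = -18

-18


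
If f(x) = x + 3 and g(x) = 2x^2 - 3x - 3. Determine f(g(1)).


g(1) = -4
f(-4) = -1

-1


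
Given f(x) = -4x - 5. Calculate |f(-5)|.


f(-5) = 15
|15| = 15

15


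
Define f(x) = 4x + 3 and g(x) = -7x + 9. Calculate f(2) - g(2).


f(2) = 11
g(2) = -5
Difference = 16

16


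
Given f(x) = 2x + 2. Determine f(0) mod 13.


f(0) = 2
2 mod 13 = 2

2


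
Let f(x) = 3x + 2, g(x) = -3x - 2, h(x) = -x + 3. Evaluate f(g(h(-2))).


-49


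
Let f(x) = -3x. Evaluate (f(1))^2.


f(1) = -3
(-3)^2 = 9

9


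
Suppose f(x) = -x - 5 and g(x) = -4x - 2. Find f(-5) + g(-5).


f(-5) = 0
g(-5) = 18
Sum = 18

18


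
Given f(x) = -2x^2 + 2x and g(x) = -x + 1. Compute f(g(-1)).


g(-1) = 2
f(2) = (-2)*(2)^2 + 2*(2) = -4

-4


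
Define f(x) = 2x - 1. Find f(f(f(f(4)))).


f(4) = 7
f(7) = 13
f(13) = 25
f(25) = 49

49


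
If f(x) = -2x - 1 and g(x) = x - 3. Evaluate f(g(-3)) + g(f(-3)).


f(g(-3)) = 11
g(f(-3)) = 2
Sum = 13

13


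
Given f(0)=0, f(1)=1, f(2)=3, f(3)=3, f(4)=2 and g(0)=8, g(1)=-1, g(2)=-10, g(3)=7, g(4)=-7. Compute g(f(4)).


f(4) = 2
g(2) = -10

-10


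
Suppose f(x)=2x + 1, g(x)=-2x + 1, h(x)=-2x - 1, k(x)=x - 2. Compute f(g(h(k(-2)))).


k(-2) = -4
h(-4) = 7
g(7) = -13
f(-13) = -25

-25


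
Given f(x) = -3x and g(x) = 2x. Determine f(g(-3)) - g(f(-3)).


f(g(-3)) = 18
g(f(-3)) = 18
Difference = 0

0


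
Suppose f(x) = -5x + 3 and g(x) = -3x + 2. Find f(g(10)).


g(10) = -28
f(-28) = 143

143


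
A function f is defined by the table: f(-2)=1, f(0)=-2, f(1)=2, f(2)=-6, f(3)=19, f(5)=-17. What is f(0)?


-2


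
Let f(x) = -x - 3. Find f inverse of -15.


12


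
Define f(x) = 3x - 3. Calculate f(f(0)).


f(0) = -3
f(-3) = -12

-12


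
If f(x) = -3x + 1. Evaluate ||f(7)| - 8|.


f(7) = -20
|-20| = 20
|20 - 8| = 12

12


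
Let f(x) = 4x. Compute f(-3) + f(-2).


-20


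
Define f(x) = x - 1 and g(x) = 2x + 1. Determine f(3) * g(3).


f(3) = 2
g(3) = 7
Product = 14

14


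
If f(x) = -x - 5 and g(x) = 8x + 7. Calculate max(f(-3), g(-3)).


f(-3) = -2
g(-3) = -17
max = -2

-2


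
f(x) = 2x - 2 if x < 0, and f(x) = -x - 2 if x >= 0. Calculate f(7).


-9


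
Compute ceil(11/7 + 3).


11/7 = 1.5714
1.5714 + 3 = 4.5714
ceil(4.5714) = 5

5


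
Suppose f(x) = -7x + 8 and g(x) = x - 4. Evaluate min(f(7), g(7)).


-41


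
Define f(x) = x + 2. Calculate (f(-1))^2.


1


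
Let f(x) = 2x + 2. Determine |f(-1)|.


f(-1) = 0
|0| = 0

0


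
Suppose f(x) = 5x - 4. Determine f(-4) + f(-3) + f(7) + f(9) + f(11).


f(-4) = -24
f(-3) = -19
f(7) = 31
f(9) = 41
f(11) = 51
Sum = 80

80


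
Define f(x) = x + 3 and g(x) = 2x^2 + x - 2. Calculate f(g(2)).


g(2) = 8
f(8) = 11

11


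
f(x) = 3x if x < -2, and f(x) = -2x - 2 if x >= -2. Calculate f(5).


5 satisfies x >= -2
f(5) = -12

-12


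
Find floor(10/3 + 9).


10/3 = 3.3333
3.3333 + 9 = 12.3333
floor(12.3333) = 12

12


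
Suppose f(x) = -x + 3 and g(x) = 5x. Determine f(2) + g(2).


f(2) = 1
g(2) = 10
Sum = 11

11


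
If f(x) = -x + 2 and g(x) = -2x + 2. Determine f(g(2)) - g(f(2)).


f(g(2)) = 4
g(f(2)) = 2
Difference = 2

2


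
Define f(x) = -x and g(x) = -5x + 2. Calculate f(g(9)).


g(9) = -43
f(-43) = 43

43


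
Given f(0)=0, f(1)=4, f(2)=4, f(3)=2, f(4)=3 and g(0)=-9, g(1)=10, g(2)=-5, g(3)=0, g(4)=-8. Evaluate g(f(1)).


f(1) = 4
g(4) = -8

-8


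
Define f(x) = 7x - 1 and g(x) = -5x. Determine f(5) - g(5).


f(5) = 34
g(5) = -25
Difference = 59

59


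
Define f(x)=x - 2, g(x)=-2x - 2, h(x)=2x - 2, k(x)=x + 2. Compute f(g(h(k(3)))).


k(3) = 5
h(5) = 8
g(8) = -18
f(-18) = -20

-20


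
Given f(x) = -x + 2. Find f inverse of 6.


Solve -x + 2 = 6
x = (6 - 2) / (-1) = -4

-4


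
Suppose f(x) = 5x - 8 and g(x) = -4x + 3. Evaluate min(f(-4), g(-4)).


-28


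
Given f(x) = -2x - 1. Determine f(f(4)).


f(4) = -9
f(-9) = 17

17


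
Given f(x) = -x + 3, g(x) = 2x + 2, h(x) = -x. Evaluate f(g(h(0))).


h(0) = 0
g(0) = 2
f(2) = 1

1


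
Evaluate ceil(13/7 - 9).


-7


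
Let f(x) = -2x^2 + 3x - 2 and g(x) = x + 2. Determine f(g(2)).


g(2) = 4
f(4) = (-2)*(4)^2 + 3*(4) - 2 = -22

-22


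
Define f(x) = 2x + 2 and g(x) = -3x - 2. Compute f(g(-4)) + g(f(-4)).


f(g(-4)) = 22
g(f(-4)) = 16
Sum = 38

38


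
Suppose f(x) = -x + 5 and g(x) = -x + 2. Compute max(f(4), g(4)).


1


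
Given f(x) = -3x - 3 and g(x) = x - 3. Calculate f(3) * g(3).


f(3) = -12
g(3) = 0
Product = 0

0
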